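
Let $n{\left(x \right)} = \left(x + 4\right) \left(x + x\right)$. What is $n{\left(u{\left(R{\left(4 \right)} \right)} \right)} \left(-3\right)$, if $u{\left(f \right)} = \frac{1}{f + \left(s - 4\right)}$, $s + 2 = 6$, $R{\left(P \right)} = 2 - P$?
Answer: $\frac{21}{2} \approx 10.5$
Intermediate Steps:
$s = 4$ ($s = -2 + 6 = 4$)
$u{\left(f \right)} = \frac{1}{f}$ ($u{\left(f \right)} = \frac{1}{f + \left(4 - 4\right)} = \frac{1}{f + 0} = \frac{1}{f}$)
$n{\left(x \right)} = 2 x \left(4 + x\right)$ ($n{\left(x \right)} = \left(4 + x\right) 2 x = 2 x \left(4 + x\right)$)
$n{\left(u{\left(R{\left(4 \right)} \right)} \right)} \left(-3\right) = \frac{2 \left(4 + \frac{1}{2 - 4}\right)}{2 - 4} \left(-3\right) = \frac{2 \left(4 + \frac{1}{-2}\right)}{-2} \left(-3\right) = 2 \left(- \frac{1}{2}\right) \left(4 - \frac{1}{2}\right) \left(-3\right) = 2 \left(- \frac{1}{2}\right) \frac{7}{2} \left(-3\right) = \left(- \frac{7}{2}\right) \left(-3\right) = \frac{21}{2}$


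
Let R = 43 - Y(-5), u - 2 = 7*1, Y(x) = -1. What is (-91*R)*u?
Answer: -36036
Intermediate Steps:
u = 9 (u = 2 + 7*1 = 2 + 7 = 9)
R = 44 (R = 43 - 1*(-1) = 43 + 1 = 44)
(-91*R)*u = -91*44*9 = -4004*9 = -36036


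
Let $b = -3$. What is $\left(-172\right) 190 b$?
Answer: $98040$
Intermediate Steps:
$\left(-172\right) 190 b = \left(-172\right) 190 \left(-3\right) = \left(-32680\right) \left(-3\right) = 98040$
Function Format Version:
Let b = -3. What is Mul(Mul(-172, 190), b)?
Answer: 98040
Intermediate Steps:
Mul(Mul(-172, 190), b) = Mul(Mul(-172, 190), -3) = Mul(-32680, -3) = 98040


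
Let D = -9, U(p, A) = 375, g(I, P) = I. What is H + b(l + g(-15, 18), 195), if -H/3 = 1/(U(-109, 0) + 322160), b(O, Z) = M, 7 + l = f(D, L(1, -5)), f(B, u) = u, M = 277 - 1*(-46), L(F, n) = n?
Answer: 104178802/322535 ≈ 323.00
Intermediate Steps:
M = 323 (M = 277 + 46 = 323)
l = -12 (l = -7 - 5 = -12)
b(O, Z) = 323
H = -3/322535 (H = -3/(375 + 322160) = -3/322535 ≈ -9.3013e-6)
H + b(l + g(-15, 18), 195) = -3/322535 + 323 = 104178802/322535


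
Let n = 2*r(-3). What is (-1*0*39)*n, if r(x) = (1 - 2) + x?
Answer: 0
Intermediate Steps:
r(x) = -1 + x
n = -8 (n = 2*(-1 - 3) = 2*(-4) = -8)
(-1*0*39)*n = (-1*0*39)*(-8) = (0*39)*(-8) = 0*(-8) = 0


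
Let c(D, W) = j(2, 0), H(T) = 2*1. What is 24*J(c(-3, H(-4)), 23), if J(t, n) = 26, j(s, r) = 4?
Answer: 624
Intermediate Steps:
H(T) = 2
c(D, W) = 4
24*J(c(-3, H(-4)), 23) = 24*26 = 624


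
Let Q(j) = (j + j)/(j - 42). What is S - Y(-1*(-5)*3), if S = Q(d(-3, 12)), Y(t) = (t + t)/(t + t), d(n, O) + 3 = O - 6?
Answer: -15/13 ≈ -1.1538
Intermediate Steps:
d(n, O) = -9 + O (d(n, O) = -3 + (O - 6) = -3 + (-6 + O) = -9 + O)
Y(t) = 1 (Y(t) = (2*t)/((2*t)) = (2*t)*(1/(2*t)) = 1)
Q(j) = 2*j/(-42 + j) (Q(j) = (2*j)/(-42 + j) = 2*j/(-42 + j))
S = -2/13 (S = 2*(-9 + 12)/(-42 + (-9 + 12)) = 2*3/(-42 + 3) = 2*3/(-39) = 2*3*(-1/39) = -2/13 ≈ -0.15385)
S - Y(-1*(-5)*3) = -2/13 - 1*1 = -2/13 - 1 = -15/13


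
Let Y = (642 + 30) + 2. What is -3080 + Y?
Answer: -2406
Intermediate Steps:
Y = 674 (Y = 672 + 2 = 674)
-3080 + Y = -3080 + 674 = -2406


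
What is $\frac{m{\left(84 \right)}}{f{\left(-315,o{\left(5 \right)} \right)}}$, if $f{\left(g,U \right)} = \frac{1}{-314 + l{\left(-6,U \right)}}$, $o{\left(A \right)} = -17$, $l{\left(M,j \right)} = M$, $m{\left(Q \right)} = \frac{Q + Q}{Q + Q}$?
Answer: $-320$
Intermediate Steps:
$m{\left(Q \right)} = 1$ ($m{\left(Q \right)} = \frac{2 Q}{2 Q} = 2 Q \frac{1}{2 Q} = 1$)
$f{\left(g,U \right)} = - \frac{1}{320}$ ($f{\left(g,U \right)} = \frac{1}{-314 - 6} = \frac{1}{-320} = - \frac{1}{320}$)
$\frac{m{\left(84 \right)}}{f{\left(-315,o{\left(5 \right)} \right)}} = 1 \frac{1}{- \frac{1}{320}} = 1 \left(-320\right) = -320$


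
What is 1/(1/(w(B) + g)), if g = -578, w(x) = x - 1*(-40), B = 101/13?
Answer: -6893/13 ≈ -530.23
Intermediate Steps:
B = 101/13 (B = 101*(1/13) = 101/13 ≈ 7.7692)
w(x) = 40 + x (w(x) = x + 40 = 40 + x)
1/(1/(w(B) + g)) = 1/(1/((40 + 101/13) - 578)) = 1/(1/(621/13 - 578)) = 1/(1/(-6893/13)) = 1/(-13/6893) = -6893/13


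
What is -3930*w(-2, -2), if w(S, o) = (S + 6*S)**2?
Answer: -770280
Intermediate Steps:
w(S, o) = 49*S**2 (w(S, o) = (7*S)**2 = 49*S**2)
-3930*w(-2, -2) = -192570*(-2)**2 = -192570*4 = -3930*196 = -770280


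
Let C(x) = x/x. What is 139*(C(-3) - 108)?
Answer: -14873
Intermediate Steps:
C(x) = 1
139*(C(-3) - 108) = 139*(1 - 108) = 139*(-107) = -14873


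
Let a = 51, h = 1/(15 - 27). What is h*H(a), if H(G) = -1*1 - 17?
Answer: 3/2 ≈ 1.5000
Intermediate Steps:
h = -1/12 (h = 1/(-12) = -1/12 ≈ -0.083333)
H(G) = -18 (H(G) = -1 - 17 = -18)
h*H(a) = -1/12*(-18) = 3/2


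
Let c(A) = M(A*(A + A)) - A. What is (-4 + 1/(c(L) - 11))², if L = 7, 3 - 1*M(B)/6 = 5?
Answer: 14641/900 ≈ 16.268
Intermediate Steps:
M(B) = -12 (M(B) = 18 - 6*5 = 18 - 30 = -12)
c(A) = -12 - A
(-4 + 1/(c(L) - 11))² = (-4 + 1/((-12 - 1*7) - 11))² = (-4 + 1/((-12 - 7) - 11))² = (-4 + 1/(-19 - 11))² = (-4 + 1/(-30))² = (-4 - 1/30)² = (-121/30)² = 14641/900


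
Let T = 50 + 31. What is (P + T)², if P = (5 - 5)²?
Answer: 6561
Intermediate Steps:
P = 0 (P = 0² = 0)
T = 81
(P + T)² = (0 + 81)² = 81² = 6561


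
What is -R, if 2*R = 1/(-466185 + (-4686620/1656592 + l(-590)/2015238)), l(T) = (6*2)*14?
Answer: 69550565602/64847254366020411 ≈ 1.0725e-6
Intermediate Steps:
l(T) = 168 (l(T) = 12*14 = 168)
R = -69550565602/64847254366020411 (R = 1/(2*(-466185 + (-4686620/1656592 + 168/2015238))) = 1/(2*(-466185 + (-4686620*1/1656592 + 168*(1/2015238)))) = 1/(2*(-466185 + (-1171655/414148 + 28/335873))) = 1/(2*(-466185 - 393515683671/139101131204)) = 1/(2*(-64847254366020411/139101131204)) = (1/2)*(-139101131204/64847254366020411) = -69550565602/64847254366020411 ≈ -1.0725e-6)
-R = -1*(-69550565602/64847254366020411) = 69550565602/64847254366020411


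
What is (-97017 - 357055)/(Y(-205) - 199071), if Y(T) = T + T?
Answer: 454072/199481 ≈ 2.2763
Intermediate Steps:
Y(T) = 2*T
(-97017 - 357055)/(Y(-205) - 199071) = (-97017 - 357055)/(2*(-205) - 199071) = -454072/(-410 - 199071) = -454072/(-199481) = -454072*(-1/199481) = 454072/199481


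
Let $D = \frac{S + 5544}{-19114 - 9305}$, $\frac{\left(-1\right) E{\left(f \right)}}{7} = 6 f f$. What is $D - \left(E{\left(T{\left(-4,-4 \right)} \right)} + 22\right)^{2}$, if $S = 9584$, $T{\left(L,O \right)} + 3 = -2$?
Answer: $- \frac{30032759624}{28419} \approx -1.0568 \cdot 10^{6}$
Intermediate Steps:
$T{\left(L,O \right)} = -5$ ($T{\left(L,O \right)} = -3 - 2 = -5$)
$E{\left(f \right)} = - 42 f^{2}$ ($E{\left(f \right)} = - 7 \cdot 6 f f = - 7 \cdot 6 f^{2} = - 42 f^{2}$)
$D = - \frac{15128}{28419}$ ($D = \frac{9584 + 5544}{-19114 - 9305} = \frac{15128}{-28419} = 15128 \left(- \frac{1}{28419}\right) = - \frac{15128}{28419} \approx -0.53232$)
$D - \left(E{\left(T{\left(-4,-4 \right)} \right)} + 22\right)^{2} = - \frac{15128}{28419} - \left(- 42 \left(-5\right)^{2} + 22\right)^{2} = - \frac{15128}{28419} - \left(\left(-42\right) 25 + 22\right)^{2} = - \frac{15128}{28419} - \left(-1050 + 22\right)^{2} = - \frac{15128}{28419} - \left(-1028\right)^{2} = - \frac{15128}{28419} - 1056784 = - \frac{30032759624}{28419}$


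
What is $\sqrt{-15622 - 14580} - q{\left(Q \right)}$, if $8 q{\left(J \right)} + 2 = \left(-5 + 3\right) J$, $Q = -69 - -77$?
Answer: $\frac{9}{4} + i \sqrt{30202} \approx 2.25 + 173.79 i$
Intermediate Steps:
$Q = 8$ ($Q = -69 + 77 = 8$)
$q{\left(J \right)} = - \frac{1}{4} - \frac{J}{4}$ ($q{\left(J \right)} = - \frac{1}{4} + \frac{\left(-5 + 3\right) J}{8} = - \frac{1}{4} + \frac{\left(-2\right) J}{8} = - \frac{1}{4} - \frac{J}{4}$)
$\sqrt{-15622 - 14580} - q{\left(Q \right)} = \sqrt{-15622 - 14580} - \left(- \frac{1}{4} - 2\right) = \sqrt{-30202} - \left(- \frac{1}{4} - 2\right) = i \sqrt{30202} - - \frac{9}{4} = i \sqrt{30202} + \frac{9}{4} = \frac{9}{4} + i \sqrt{30202}$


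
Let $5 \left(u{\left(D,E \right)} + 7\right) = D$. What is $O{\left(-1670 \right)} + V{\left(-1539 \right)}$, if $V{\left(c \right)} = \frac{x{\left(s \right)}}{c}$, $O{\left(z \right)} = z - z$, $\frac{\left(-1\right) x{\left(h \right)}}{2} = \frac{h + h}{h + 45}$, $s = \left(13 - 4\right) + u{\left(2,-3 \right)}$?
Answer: $\frac{16}{121581} \approx 0.0001316$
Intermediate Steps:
$u{\left(D,E \right)} = -7 + \frac{D}{5}$
$s = \frac{12}{5}$ ($s = \left(13 - 4\right) + \left(-7 + \frac{1}{5} \cdot 2\right) = 9 + \left(-7 + \frac{2}{5}\right) = 9 - \frac{33}{5} = \frac{12}{5} \approx 2.4$)
$x{\left(h \right)} = - \frac{4 h}{45 + h}$ ($x{\left(h \right)} = - 2 \frac{h + h}{h + 45} = - 2 \frac{2 h}{45 + h} = - \frac{4 h}{45 + h}$)
$O{\left(z \right)} = 0$
$V{\left(c \right)} = - \frac{16}{79 c}$ ($V{\left(c \right)} = \frac{\left(-4\right) \frac{12}{5} \frac{1}{45 + \frac{12}{5}}}{c} = \frac{\left(-4\right) \frac{12}{5} \frac{1}{\frac{237}{5}}}{c} = \frac{\left(-4\right) \frac{12}{5} \cdot \frac{5}{237}}{c} = - \frac{16}{79 c}$)
$O{\left(-1670 \right)} + V{\left(-1539 \right)} = 0 - \frac{16}{79 \left(-1539\right)} = 0 - - \frac{16}{121581} = 0 + \frac{16}{121581} = \frac{16}{121581}$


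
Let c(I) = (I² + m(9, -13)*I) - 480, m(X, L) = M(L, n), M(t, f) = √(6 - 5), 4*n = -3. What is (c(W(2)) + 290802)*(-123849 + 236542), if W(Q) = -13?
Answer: 32734837254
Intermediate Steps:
n = -¾ (n = (¼)*(-3) = -¾ ≈ -0.75000)
M(t, f) = 1 (M(t, f) = √1 = 1)
m(X, L) = 1
c(I) = -480 + I + I² (c(I) = (I² + 1*I) - 480 = (I² + I) - 480 = (I + I²) - 480 = -480 + I + I²)
(c(W(2)) + 290802)*(-123849 + 236542) = ((-480 - 13 + (-13)²) + 290802)*(-123849 + 236542) = ((-480 - 13 + 169) + 290802)*112693 = (-324 + 290802)*112693 = 290478*112693 = 32734837254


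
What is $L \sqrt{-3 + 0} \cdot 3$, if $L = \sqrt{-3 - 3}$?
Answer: $- 9 \sqrt{2} \approx -12.728$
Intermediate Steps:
$L = i \sqrt{6}$ ($L = \sqrt{-6} = i \sqrt{6} \approx 2.4495 i$)
$L \sqrt{-3 + 0} \cdot 3 = i \sqrt{6} \sqrt{-3 + 0} \cdot 3 = i \sqrt{6} \sqrt{-3} \cdot 3 = i \sqrt{6} i \sqrt{3} \cdot 3 = - 3 \sqrt{2} \cdot 3 = - 9 \sqrt{2}$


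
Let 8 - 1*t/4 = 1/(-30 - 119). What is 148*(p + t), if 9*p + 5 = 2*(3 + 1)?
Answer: 2140820/447 ≈ 4789.3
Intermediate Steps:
t = 4772/149 (t = 32 - 4/(-30 - 119) = 32 - 4/(-149) = 32 - 4*(-1/149) = 32 + 4/149 = 4772/149 ≈ 32.027)
p = ⅓ (p = -5/9 + (2*(3 + 1))/9 = -5/9 + (2*4)/9 = -5/9 + (⅑)*8 = -5/9 + 8/9 = ⅓ ≈ 0.33333)
148*(p + t) = 148*(⅓ + 4772/149) = 148*(14465/447) = 2140820/447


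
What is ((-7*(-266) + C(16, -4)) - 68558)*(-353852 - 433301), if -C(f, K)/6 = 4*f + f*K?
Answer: 52499956488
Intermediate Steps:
C(f, K) = -24*f - 6*K*f (C(f, K) = -6*(4*f + f*K) = -6*(4*f + K*f) = -24*f - 6*K*f)
((-7*(-266) + C(16, -4)) - 68558)*(-353852 - 433301) = ((-7*(-266) - 6*16*(4 - 4)) - 68558)*(-353852 - 433301) = ((1862 - 6*16*0) - 68558)*(-787153) = ((1862 + 0) - 68558)*(-787153) = (1862 - 68558)*(-787153) = -66696*(-787153) = 52499956488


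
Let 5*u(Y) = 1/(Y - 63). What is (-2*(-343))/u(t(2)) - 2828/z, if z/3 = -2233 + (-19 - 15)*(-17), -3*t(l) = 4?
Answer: -365196874/1655 ≈ -2.2066e+5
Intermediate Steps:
t(l) = -4/3 (t(l) = -⅓*4 = -4/3)
u(Y) = 1/(5*(-63 + Y)) (u(Y) = 1/(5*(Y - 63)) = 1/(5*(-63 + Y)))
z = -4965 (z = 3*(-2233 + (-19 - 15)*(-17)) = 3*(-2233 - 34*(-17)) = 3*(-2233 + 578) = 3*(-1655) = -4965)
(-2*(-343))/u(t(2)) - 2828/z = (-2*(-343))/((1/(5*(-63 - 4/3)))) - 2828/(-4965) = 686/((1/(5*(-193/3)))) - 2828*(-1/4965) = 686/(((⅕)*(-3/193))) + 2828/4965 = 686/(-3/965) + 2828/4965 = 686*(-965/3) + 2828/4965 = -661990/3 + 2828/4965 = -365196874/1655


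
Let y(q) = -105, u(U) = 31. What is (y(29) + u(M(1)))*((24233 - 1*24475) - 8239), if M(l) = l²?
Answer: 627594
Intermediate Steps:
(y(29) + u(M(1)))*((24233 - 1*24475) - 8239) = (-105 + 31)*((24233 - 1*24475) - 8239) = -74*((24233 - 24475) - 8239) = -74*(-242 - 8239) = -74*(-8481) = 627594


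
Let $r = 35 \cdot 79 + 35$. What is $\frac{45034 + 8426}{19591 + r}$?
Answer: $\frac{53460}{22391} \approx 2.3876$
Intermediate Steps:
$r = 2800$ ($r = 2765 + 35 = 2800$)
$\frac{45034 + 8426}{19591 + r} = \frac{45034 + 8426}{19591 + 2800} = \frac{53460}{22391}$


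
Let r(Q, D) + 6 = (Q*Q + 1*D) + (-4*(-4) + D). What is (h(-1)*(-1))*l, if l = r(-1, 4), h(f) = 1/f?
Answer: 19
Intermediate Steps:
r(Q, D) = 10 + Q² + 2*D (r(Q, D) = -6 + ((Q*Q + 1*D) + (-4*(-4) + D)) = -6 + ((Q² + D) + (16 + D)) = -6 + ((D + Q²) + (16 + D)) = -6 + (16 + Q² + 2*D) = 10 + Q² + 2*D)
l = 19 (l = 10 + (-1)² + 2*4 = 10 + 1 + 8 = 19)
(h(-1)*(-1))*l = (-1/(-1))*19 = -1*(-1)*19 = 1*19 = 19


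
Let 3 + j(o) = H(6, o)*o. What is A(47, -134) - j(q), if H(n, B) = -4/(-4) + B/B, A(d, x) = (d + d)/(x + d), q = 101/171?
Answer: 3661/4959 ≈ 0.73825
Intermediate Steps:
q = 101/171 (q = 101*(1/171) = 101/171 ≈ 0.59064)
A(d, x) = 2*d/(d + x) (A(d, x) = (2*d)/(d + x) = 2*d/(d + x))
H(n, B) = 2 (H(n, B) = -4*(-¼) + 1 = 1 + 1 = 2)
j(o) = -3 + 2*o
A(47, -134) - j(q) = 2*47/(47 - 134) - (-3 + 2*(101/171)) = 2*47/(-87) - (-3 + 202/171) = 2*47*(-1/87) - 1*(-311/171) = -94/87 + 311/171 = 3661/4959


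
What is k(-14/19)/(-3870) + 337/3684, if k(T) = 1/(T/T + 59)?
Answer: 6520643/71285400 ≈ 0.091472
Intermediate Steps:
k(T) = 1/60 (k(T) = 1/(1 + 59) = 1/60)
k(-14/19)/(-3870) + 337/3684 = (1/60)/(-3870) + 337/3684 = (1/60)*(-1/3870) + 337*(1/3684) = -1/232200 + 337/3684 = 6520643/71285400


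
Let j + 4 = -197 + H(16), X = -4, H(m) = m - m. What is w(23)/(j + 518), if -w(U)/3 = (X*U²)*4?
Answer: 25392/317 ≈ 80.101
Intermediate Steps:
H(m) = 0
w(U) = 48*U² (w(U) = -3*(-4*U²)*4 = -(-48)*U² = 48*U²)
j = -201 (j = -4 + (-197 + 0) = -4 - 197 = -201)
w(23)/(j + 518) = (48*23²)/(-201 + 518) = (48*529)/317 = (1/317)*25392 = 25392/317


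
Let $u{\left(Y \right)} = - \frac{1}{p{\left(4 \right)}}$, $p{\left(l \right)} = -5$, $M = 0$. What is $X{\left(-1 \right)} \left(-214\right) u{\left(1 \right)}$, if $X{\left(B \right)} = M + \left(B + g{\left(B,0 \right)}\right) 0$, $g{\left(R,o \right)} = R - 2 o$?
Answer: $0$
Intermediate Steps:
$X{\left(B \right)} = 0$ ($X{\left(B \right)} = 0 + \left(B + \left(B - 0\right)\right) 0 = 0 + \left(B + \left(B + 0\right)\right) 0 = 0 + \left(B + B\right) 0 = 0 + 2 B 0 = 0 + 0 = 0$)
$u{\left(Y \right)} = \frac{1}{5}$ ($u{\left(Y \right)} = - \frac{1}{-5} = \left(-1\right) \left(- \frac{1}{5}\right) = \frac{1}{5}$)
$X{\left(-1 \right)} \left(-214\right) u{\left(1 \right)} = 0 \left(-214\right) \frac{1}{5} = 0 \cdot \frac{1}{5} = 0$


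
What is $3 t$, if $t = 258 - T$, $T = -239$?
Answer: $1491$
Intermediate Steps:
$t = 497$ ($t = 258 - -239 = 258 + 239 = 497$)
$3 t = 3 \cdot 497 = 1491$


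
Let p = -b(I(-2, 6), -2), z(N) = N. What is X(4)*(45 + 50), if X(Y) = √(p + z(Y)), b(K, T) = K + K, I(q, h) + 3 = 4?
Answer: 95*√2 ≈ 134.35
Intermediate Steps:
I(q, h) = 1 (I(q, h) = -3 + 4 = 1)
b(K, T) = 2*K
p = -2 ≈ -2.0000
X(Y) = √(-2 + Y)
X(4)*(45 + 50) = √(-2 + 4)*(45 + 50) = √2*95 = 95*√2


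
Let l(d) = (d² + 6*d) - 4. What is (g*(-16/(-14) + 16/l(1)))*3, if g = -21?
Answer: -408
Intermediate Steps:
l(d) = -4 + d² + 6*d
(g*(-16/(-14) + 16/l(1)))*3 = -21*(-16/(-14) + 16/(-4 + 1² + 6*1))*3 = -21*(-16*(-1/14) + 16/(-4 + 1 + 6))*3 = -21*(8/7 + 16/3)*3 = -21*136/21*3 = -136*3 = -408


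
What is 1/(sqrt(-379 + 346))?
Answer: -I*sqrt(33)/33 ≈ -0.17408*I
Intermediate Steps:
1/(sqrt(-379 + 346)) = 1/(sqrt(-33)) = 1/(I*sqrt(33)) = -I*sqrt(33)/33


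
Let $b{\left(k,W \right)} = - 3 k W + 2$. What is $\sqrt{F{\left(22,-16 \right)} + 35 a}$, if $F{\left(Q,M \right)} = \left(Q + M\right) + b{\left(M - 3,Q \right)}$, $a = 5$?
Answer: $\sqrt{1437} \approx 37.908$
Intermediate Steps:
$b{\left(k,W \right)} = 2 - 3 W k$ ($b{\left(k,W \right)} = - 3 W k + 2 = 2 - 3 W k$)
$F{\left(Q,M \right)} = 2 + M + Q - 3 Q \left(-3 + M\right)$ ($F{\left(Q,M \right)} = \left(Q + M\right) - \left(-2 + 3 Q \left(M - 3\right)\right) = \left(M + Q\right) - \left(-2 + 3 Q \left(M - 3\right)\right) = \left(M + Q\right) - \left(-2 + 3 Q \left(-3 + M\right)\right) = 2 + M + Q - 3 Q \left(-3 + M\right)$)
$\sqrt{F{\left(22,-16 \right)} + 35 a} = \sqrt{\left(2 - 16 + 22 - 66 \left(-3 - 16\right)\right) + 35 \cdot 5} = \sqrt{\left(2 - 16 + 22 - 66 \left(-19\right)\right) + 175} = \sqrt{\left(2 - 16 + 22 + 1254\right) + 175} = \sqrt{1262 + 175} = \sqrt{1437}$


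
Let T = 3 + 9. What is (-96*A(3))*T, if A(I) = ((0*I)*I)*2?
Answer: 0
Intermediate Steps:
T = 12
A(I) = 0 (A(I) = (0*I)*2 = 0*2 = 0)
(-96*A(3))*T = -96*0*12 = 0*12 = 0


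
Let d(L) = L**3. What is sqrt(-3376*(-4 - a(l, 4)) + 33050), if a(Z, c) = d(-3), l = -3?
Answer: I*sqrt(44598) ≈ 211.18*I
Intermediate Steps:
a(Z, c) = -27 (a(Z, c) = (-3)**3 = -27)
sqrt(-3376*(-4 - a(l, 4)) + 33050) = sqrt(-3376*(-4 - 1*(-27)) + 33050) = sqrt(-3376*(-4 + 27) + 33050) = sqrt(-3376*23 + 33050) = sqrt(-77648 + 33050) = sqrt(-44598) = I*sqrt(44598)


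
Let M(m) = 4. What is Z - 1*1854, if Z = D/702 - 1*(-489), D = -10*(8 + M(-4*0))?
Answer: -159725/117 ≈ -1365.2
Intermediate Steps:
D = -120 (D = -10*(8 + 4) = -10*12 = -120)
Z = 57193/117 (Z = -120/702 - 1*(-489) = -120*1/702 + 489 = -20/117 + 489 = 57193/117 ≈ 488.83)
Z - 1*1854 = 57193/117 - 1*1854 = 57193/117 - 1854 = -159725/117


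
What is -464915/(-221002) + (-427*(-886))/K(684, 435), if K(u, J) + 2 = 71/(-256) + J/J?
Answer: -21403987145659/72267654 ≈ -2.9618e+5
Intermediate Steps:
K(u, J) = -327/256 (K(u, J) = -2 + (71/(-256) + J/J) = -2 + (71*(-1/256) + 1) = -2 + (-71/256 + 1) = -2 + 185/256 = -327/256)
-464915/(-221002) + (-427*(-886))/K(684, 435) = -464915/(-221002) + (-427*(-886))/(-327/256) = -464915*(-1/221002) + 378322*(-256/327) = 464915/221002 - 96850432/327 = -21403987145659/72267654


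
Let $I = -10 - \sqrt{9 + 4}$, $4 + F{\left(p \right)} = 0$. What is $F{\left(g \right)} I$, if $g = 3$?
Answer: $40 + 4 \sqrt{13} \approx 54.422$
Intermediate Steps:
$F{\left(p \right)} = -4$ ($F{\left(p \right)} = -4 + 0 = -4$)
$I = -10 - \sqrt{13} \approx -13.606$
$F{\left(g \right)} I = - 4 \left(-10 - \sqrt{13}\right) = 40 + 4 \sqrt{13}$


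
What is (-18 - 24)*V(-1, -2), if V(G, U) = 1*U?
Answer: 84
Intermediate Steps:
V(G, U) = U
(-18 - 24)*V(-1, -2) = (-18 - 24)*(-2) = -42*(-2) = 84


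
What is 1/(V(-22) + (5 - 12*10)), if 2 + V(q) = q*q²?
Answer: -1/10765 ≈ -9.2894e-5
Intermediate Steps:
V(q) = -2 + q³ (V(q) = -2 + q*q² = -2 + q³)
1/(V(-22) + (5 - 12*10)) = 1/((-2 + (-22)³) + (5 - 12*10)) = 1/((-2 - 10648) + (5 - 120)) = 1/(-10650 - 115) = 1/(-10765) = -1/10765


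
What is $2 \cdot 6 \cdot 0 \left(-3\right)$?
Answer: $0$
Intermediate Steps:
$2 \cdot 6 \cdot 0 \left(-3\right) = 2 \cdot 0 \left(-3\right) = 0 \left(-3\right) = 0$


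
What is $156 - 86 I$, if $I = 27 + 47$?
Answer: $-6208$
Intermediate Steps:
$I = 74$
$156 - 86 I = 156 - 6364 = -6208$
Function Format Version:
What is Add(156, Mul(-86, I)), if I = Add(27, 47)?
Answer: -6208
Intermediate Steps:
I = 74
Add(156, Mul(-86, I)) = Add(156, Mul(-86, 74)) = Add(156, -6364) = -6208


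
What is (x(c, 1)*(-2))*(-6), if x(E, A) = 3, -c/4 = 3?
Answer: 36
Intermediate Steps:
c = -12 (c = -4*3 = -12)
(x(c, 1)*(-2))*(-6) = (3*(-2))*(-6) = -6*(-6) = 36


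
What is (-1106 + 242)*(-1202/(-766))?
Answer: -519264/383 ≈ -1355.8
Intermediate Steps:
(-1106 + 242)*(-1202/(-766)) = -(-1038528)*(-1)/766 = -864*601/383 = -519264/383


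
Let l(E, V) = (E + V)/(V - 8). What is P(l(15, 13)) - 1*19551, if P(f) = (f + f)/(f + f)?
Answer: -19550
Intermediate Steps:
l(E, V) = (E + V)/(-8 + V)
P(f) = 1 (P(f) = (2*f)/((2*f)) = (2*f)*(1/(2*f)) = 1)
P(l(15, 13)) - 1*19551 = 1 - 1*19551 = 1 - 19551 = -19550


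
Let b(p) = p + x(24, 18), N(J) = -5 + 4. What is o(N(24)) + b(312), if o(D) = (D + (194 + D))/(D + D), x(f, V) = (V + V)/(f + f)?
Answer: 867/4 ≈ 216.75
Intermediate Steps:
N(J) = -1
x(f, V) = V/f (x(f, V) = (2*V)/((2*f)) = (2*V)*(1/(2*f)) = V/f)
o(D) = (194 + 2*D)/(2*D) (o(D) = (194 + 2*D)/((2*D)) = (194 + 2*D)*(1/(2*D)) = (194 + 2*D)/(2*D))
b(p) = ¾ + p (b(p) = p + 18/24 = p + 18*(1/24) = p + ¾ = ¾ + p)
o(N(24)) + b(312) = (97 - 1)/(-1) + (¾ + 312) = -1*96 + 1251/4 = -96 + 1251/4 = 867/4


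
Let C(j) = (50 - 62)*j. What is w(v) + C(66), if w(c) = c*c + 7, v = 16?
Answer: -529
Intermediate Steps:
C(j) = -12*j
w(c) = 7 + c² (w(c) = c² + 7 = 7 + c²)
w(v) + C(66) = (7 + 16²) - 12*66 = (7 + 256) - 792 = 263 - 792 = -529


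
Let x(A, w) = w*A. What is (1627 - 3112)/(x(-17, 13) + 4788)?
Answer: -1485/4567 ≈ -0.32516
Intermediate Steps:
x(A, w) = A*w
(1627 - 3112)/(x(-17, 13) + 4788) = (1627 - 3112)/(-17*13 + 4788) = -1485/(-221 + 4788) = -1485/4567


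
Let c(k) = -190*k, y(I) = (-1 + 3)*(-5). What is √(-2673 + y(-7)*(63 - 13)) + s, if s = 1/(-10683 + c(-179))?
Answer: 1/23327 + I*√3173 ≈ 4.2869e-5 + 56.329*I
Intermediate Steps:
y(I) = -10 (y(I) = 2*(-5) = -10)
s = 1/23327 (s = 1/(-10683 - 190*(-179)) = 1/(-10683 + 34010) = 1/23327 ≈ 4.2869e-5)
√(-2673 + y(-7)*(63 - 13)) + s = √(-2673 - 10*(63 - 13)) + 1/23327 = √(-2673 - 10*50) + 1/23327 = √(-2673 - 500) + 1/23327 = √(-3173) + 1/23327 = I*√3173 + 1/23327 = 1/23327 + I*√3173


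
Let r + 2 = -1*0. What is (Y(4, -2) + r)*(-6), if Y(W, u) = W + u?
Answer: 0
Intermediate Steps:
r = -2 (r = -2 - 1*0 = -2 + 0 = -2)
(Y(4, -2) + r)*(-6) = ((4 - 2) - 2)*(-6) = (2 - 2)*(-6) = 0*(-6) = 0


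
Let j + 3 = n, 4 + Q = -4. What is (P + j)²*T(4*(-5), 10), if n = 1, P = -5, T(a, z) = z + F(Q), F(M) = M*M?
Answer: 3626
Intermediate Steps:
Q = -8 (Q = -4 - 4 = -8)
F(M) = M²
T(a, z) = 64 + z (T(a, z) = z + (-8)² = z + 64 = 64 + z)
j = -2 (j = -3 + 1 = -2)
(P + j)²*T(4*(-5), 10) = (-5 - 2)²*(64 + 10) = (-7)²*74 = 49*74 = 3626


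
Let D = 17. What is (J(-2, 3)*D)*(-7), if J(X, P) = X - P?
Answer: 595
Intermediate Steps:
(J(-2, 3)*D)*(-7) = ((-2 - 1*3)*17)*(-7) = ((-2 - 3)*17)*(-7) = -5*17*(-7) = -85*(-7) = 595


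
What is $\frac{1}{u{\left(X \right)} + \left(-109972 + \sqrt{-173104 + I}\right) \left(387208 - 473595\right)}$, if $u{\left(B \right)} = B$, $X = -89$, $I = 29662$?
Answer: $\frac{i}{3 \left(86387 \sqrt{15938} + 3166717025 i\right)} \approx 1.0526 \cdot 10^{-10} + 3.6251 \cdot 10^{-13} i$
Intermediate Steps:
$\frac{1}{u{\left(X \right)} + \left(-109972 + \sqrt{-173104 + I}\right) \left(387208 - 473595\right)} = \frac{1}{-89 + \left(-109972 + \sqrt{-173104 + 29662}\right) \left(387208 - 473595\right)} = \frac{1}{-89 + \left(-109972 + \sqrt{-143442}\right) \left(-86387\right)} = \frac{1}{-89 + \left(-109972 + 3 i \sqrt{15938}\right) \left(-86387\right)} = \frac{1}{-89 + \left(9500151164 - 259161 i \sqrt{15938}\right)} = \frac{1}{9500151075 - 259161 i \sqrt{15938}}$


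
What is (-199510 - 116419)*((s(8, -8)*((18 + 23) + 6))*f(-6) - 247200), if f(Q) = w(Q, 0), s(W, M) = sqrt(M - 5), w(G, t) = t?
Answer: 78097648800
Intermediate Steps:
s(W, M) = sqrt(-5 + M)
f(Q) = 0
(-199510 - 116419)*((s(8, -8)*((18 + 23) + 6))*f(-6) - 247200) = (-199510 - 116419)*((sqrt(-5 - 8)*((18 + 23) + 6))*0 - 247200) = -315929*((sqrt(-13)*(41 + 6))*0 - 247200) = -315929*(((I*sqrt(13))*47)*0 - 247200) = -315929*((47*I*sqrt(13))*0 - 247200) = -315929*(0 - 247200) = -315929*(-247200) = 78097648800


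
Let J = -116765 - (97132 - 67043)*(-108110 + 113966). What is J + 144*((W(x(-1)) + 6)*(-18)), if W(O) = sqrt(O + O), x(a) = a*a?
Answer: -176333501 - 2592*sqrt(2) ≈ -1.7634e+8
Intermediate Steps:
x(a) = a**2
W(O) = sqrt(2)*sqrt(O) (W(O) = sqrt(2*O) = sqrt(2)*sqrt(O))
J = -176317949 (J = -116765 - 30089*5856 = -116765 - 1*176201184 = -116765 - 176201184 = -176317949)
J + 144*((W(x(-1)) + 6)*(-18)) = -176317949 + 144*((sqrt(2)*sqrt((-1)**2) + 6)*(-18)) = -176317949 + 144*((sqrt(2)*sqrt(1) + 6)*(-18)) = -176317949 + 144*((sqrt(2)*1 + 6)*(-18)) = -176317949 + 144*((sqrt(2) + 6)*(-18)) = -176317949 + 144*((6 + sqrt(2))*(-18)) = -176317949 + 144*(-108 - 18*sqrt(2)) = -176317949 + (-15552 - 2592*sqrt(2)) = -176333501 - 2592*sqrt(2)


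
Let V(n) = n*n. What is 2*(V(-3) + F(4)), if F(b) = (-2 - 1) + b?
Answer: 20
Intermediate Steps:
V(n) = n²
F(b) = -3 + b
2*(V(-3) + F(4)) = 2*((-3)² + (-3 + 4)) = 2*(9 + 1) = 2*10 = 20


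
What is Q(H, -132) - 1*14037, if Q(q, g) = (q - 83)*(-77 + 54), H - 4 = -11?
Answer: -11967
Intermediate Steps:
H = -7 (H = 4 - 11 = -7)
Q(q, g) = 1909 - 23*q (Q(q, g) = (-83 + q)*(-23) = 1909 - 23*q)
Q(H, -132) - 1*14037 = (1909 - 23*(-7)) - 1*14037 = (1909 + 161) - 14037 = 2070 - 14037 = -11967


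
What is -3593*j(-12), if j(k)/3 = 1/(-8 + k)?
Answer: 10779/20 ≈ 538.95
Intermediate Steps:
j(k) = 3/(-8 + k)
-3593*j(-12) = -10779/(-8 - 12) = -10779/(-20) = -10779*(-1)/20 = -3593*(-3/20) = 10779/20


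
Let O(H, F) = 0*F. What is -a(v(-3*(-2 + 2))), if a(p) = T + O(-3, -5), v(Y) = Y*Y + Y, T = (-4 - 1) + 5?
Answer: 0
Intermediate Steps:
O(H, F) = 0
T = 0 (T = -5 + 5 = 0)
v(Y) = Y + Y² (v(Y) = Y² + Y = Y + Y²)
a(p) = 0 (a(p) = 0 + 0 = 0)
-a(v(-3*(-2 + 2))) = -1*0 = 0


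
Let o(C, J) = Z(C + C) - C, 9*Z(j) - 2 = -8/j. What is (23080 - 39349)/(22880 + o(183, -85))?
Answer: -26795043/37382321 ≈ -0.71678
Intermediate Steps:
Z(j) = 2/9 - 8/(9*j) (Z(j) = 2/9 + (-8/j)/9 = 2/9 - 8/(9*j))
o(C, J) = -C + (-4 + 2*C)/(9*C) (o(C, J) = 2*(-4 + (C + C))/(9*(C + C)) - C = 2*(-4 + 2*C)/(9*((2*C))) - C = 2*(1/(2*C))*(-4 + 2*C)/9 - C = (-4 + 2*C)/(9*C) - C = -C + (-4 + 2*C)/(9*C))
(23080 - 39349)/(22880 + o(183, -85)) = (23080 - 39349)/(22880 + (2/9 - 1*183 - 4/9/183)) = -16269/(22880 + (2/9 - 183 - 4/9*1/183)) = -16269/(22880 + (2/9 - 183 - 4/1647)) = -16269/(22880 - 301039/1647) = -16269/37382321/1647 = -16269*1647/37382321 = -26795043/37382321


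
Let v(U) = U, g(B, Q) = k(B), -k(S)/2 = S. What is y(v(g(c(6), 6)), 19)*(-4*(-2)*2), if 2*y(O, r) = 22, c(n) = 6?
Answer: 176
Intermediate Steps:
k(S) = -2*S
g(B, Q) = -2*B
y(O, r) = 11 (y(O, r) = (½)*22 = 11)
y(v(g(c(6), 6)), 19)*(-4*(-2)*2) = 11*(-4*(-2)*2) = 11*(8*2) = 11*16 = 176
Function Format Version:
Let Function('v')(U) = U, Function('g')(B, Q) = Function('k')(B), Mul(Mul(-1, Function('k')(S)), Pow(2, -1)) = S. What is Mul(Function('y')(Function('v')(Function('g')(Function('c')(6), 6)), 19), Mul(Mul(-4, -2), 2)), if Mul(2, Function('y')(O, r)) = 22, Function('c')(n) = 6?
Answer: 176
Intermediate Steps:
Function('k')(S) = Mul(-2, S)
Function('g')(B, Q) = Mul(-2, B)
Function('y')(O, r) = 11 (Function('y')(O, r) = Mul(Rational(1, 2), 22) = 11)
Mul(Function('y')(Function('v')(Function('g')(Function('c')(6), 6)), 19), Mul(Mul(-4, -2), 2)) = Mul(11, Mul(Mul(-4, -2), 2)) = Mul(11, Mul(8, 2)) = Mul(11, 16) = 176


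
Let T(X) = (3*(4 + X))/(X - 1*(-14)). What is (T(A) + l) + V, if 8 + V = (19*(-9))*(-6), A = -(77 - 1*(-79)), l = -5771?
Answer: -337235/71 ≈ -4749.8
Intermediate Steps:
A = -156 (A = -(77 + 79) = -1*156 = -156)
T(X) = (12 + 3*X)/(14 + X) (T(X) = (12 + 3*X)/(X + 14) = (12 + 3*X)/(14 + X))
V = 1018 (V = -8 + (19*(-9))*(-6) = -8 - 171*(-6) = -8 + 1026 = 1018)
(T(A) + l) + V = (3*(4 - 156)/(14 - 156) - 5771) + 1018 = (3*(-152)/(-142) - 5771) + 1018 = (3*(-1/142)*(-152) - 5771) + 1018 = (228/71 - 5771) + 1018 = -409513/71 + 1018 = -337235/71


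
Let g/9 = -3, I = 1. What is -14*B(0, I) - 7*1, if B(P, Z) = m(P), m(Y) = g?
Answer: 371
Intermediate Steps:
g = -27 (g = 9*(-3) = -27)
m(Y) = -27
B(P, Z) = -27
-14*B(0, I) - 7*1 = -14*(-27) - 7*1 = 378 - 7 = 371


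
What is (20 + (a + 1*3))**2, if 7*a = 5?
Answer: 27556/49 ≈ 562.37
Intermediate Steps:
a = 5/7 (a = (1/7)*5 = 5/7 ≈ 0.71429)
(20 + (a + 1*3))**2 = (20 + (5/7 + 1*3))**2 = (20 + (5/7 + 3))**2 = (20 + 26/7)**2 = (166/7)**2 = 27556/49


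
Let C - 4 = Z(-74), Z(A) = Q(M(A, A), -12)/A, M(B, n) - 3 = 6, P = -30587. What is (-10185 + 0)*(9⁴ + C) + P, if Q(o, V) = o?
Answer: -4950146623/74 ≈ -6.6894e+7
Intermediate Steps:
M(B, n) = 9 (M(B, n) = 3 + 6 = 9)
Z(A) = 9/A
C = 287/74 (C = 4 + 9/(-74) = 4 + 9*(-1/74) = 4 - 9/74 = 287/74 ≈ 3.8784)
(-10185 + 0)*(9⁴ + C) + P = (-10185 + 0)*(9⁴ + 287/74) - 30587 = -10185*(6561 + 287/74) - 30587 = -10185*485801/74 - 30587 = -4947883185/74 - 30587 = -4950146623/74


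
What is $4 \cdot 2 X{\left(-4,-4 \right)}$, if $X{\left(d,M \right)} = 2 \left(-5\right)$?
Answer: $-80$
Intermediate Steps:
$X{\left(d,M \right)} = -10$
$4 \cdot 2 X{\left(-4,-4 \right)} = 4 \cdot 2 \left(-10\right) = 8 \left(-10\right) = -80$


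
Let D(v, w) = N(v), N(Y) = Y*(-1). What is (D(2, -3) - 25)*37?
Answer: -999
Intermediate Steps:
N(Y) = -Y
D(v, w) = -v
(D(2, -3) - 25)*37 = (-1*2 - 25)*37 = (-2 - 25)*37 = -27*37 = -999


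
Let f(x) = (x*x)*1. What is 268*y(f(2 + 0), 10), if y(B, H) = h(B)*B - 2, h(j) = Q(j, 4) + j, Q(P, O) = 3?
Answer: 6968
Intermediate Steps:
f(x) = x**2 (f(x) = x**2*1 = x**2)
h(j) = 3 + j
y(B, H) = -2 + B*(3 + B) (y(B, H) = (3 + B)*B - 2 = B*(3 + B) - 2 = -2 + B*(3 + B))
268*y(f(2 + 0), 10) = 268*(-2 + (2 + 0)**2*(3 + (2 + 0)**2)) = 268*(-2 + 2**2*(3 + 2**2)) = 268*(-2 + 4*(3 + 4)) = 268*(-2 + 4*7) = 268*(-2 + 28) = 268*26 = 6968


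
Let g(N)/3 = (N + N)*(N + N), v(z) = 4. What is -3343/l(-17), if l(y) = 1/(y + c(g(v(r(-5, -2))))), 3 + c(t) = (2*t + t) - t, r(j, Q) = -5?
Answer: -1216852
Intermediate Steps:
g(N) = 12*N² (g(N) = 3*((N + N)*(N + N)) = 3*((2*N)*(2*N)) = 3*(4*N²) = 12*N²)
c(t) = -3 + 2*t (c(t) = -3 + ((2*t + t) - t) = -3 + (3*t - t) = -3 + 2*t)
l(y) = 1/(381 + y) (l(y) = 1/(y + (-3 + 2*(12*4²))) = 1/(y + (-3 + 2*(12*16))) = 1/(y + (-3 + 2*192)) = 1/(y + (-3 + 384)) = 1/(y + 381) = 1/(381 + y))
-3343/l(-17) = -3343/(1/(381 - 17)) = -3343/(1/364) = -3343/1/364 = -3343*364 = -1216852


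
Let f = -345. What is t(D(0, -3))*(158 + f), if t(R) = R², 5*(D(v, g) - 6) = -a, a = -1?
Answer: -179707/25 ≈ -7188.3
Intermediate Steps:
D(v, g) = 31/5 (D(v, g) = 6 + (-1*(-1))/5 = 6 + (⅕)*1 = 6 + ⅕ = 31/5)
t(D(0, -3))*(158 + f) = (31/5)²*(158 - 345) = (961/25)*(-187) = -179707/25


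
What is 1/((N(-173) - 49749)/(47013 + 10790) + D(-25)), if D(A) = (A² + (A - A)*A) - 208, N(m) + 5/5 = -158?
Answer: 57803/24053943 ≈ 0.0024031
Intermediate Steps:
N(m) = -159 (N(m) = -1 - 158 = -159)
D(A) = -208 + A² (D(A) = (A² + 0*A) - 208 = (A² + 0) - 208 = A² - 208 = -208 + A²)
1/((N(-173) - 49749)/(47013 + 10790) + D(-25)) = 1/((-159 - 49749)/(47013 + 10790) + (-208 + (-25)²)) = 1/(-49908/57803 + (-208 + 625)) = 1/(-49908*1/57803 + 417) = 1/(-49908/57803 + 417) = 1/(24053943/57803) = 57803/24053943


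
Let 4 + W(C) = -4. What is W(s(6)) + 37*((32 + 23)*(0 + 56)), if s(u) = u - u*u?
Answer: 113952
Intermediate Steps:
s(u) = u - u**2
W(C) = -8 (W(C) = -4 - 4 = -8)
W(s(6)) + 37*((32 + 23)*(0 + 56)) = -8 + 37*((32 + 23)*(0 + 56)) = -8 + 37*(55*56) = -8 + 37*3080 = -8 + 113960 = 113952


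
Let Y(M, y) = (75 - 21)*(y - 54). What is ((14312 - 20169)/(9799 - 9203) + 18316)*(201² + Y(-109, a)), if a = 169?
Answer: 508548336669/596 ≈ 8.5327e+8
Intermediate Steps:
Y(M, y) = -2916 + 54*y (Y(M, y) = 54*(-54 + y) = -2916 + 54*y)
((14312 - 20169)/(9799 - 9203) + 18316)*(201² + Y(-109, a)) = ((14312 - 20169)/(9799 - 9203) + 18316)*(201² + (-2916 + 54*169)) = (-5857/596 + 18316)*(40401 + (-2916 + 9126)) = (-5857*1/596 + 18316)*(40401 + 6210) = (-5857/596 + 18316)*46611 = (10910479/596)*46611 = 508548336669/596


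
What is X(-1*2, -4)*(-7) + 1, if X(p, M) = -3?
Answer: 22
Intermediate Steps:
X(-1*2, -4)*(-7) + 1 = -3*(-7) + 1 = 21 + 1 = 22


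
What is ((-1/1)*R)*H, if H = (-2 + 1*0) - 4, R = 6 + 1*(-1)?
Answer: 30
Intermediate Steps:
R = 5 (R = 6 - 1 = 5)
H = -6 (H = (-2 + 0) - 4 = -2 - 4 = -6)
((-1/1)*R)*H = (-1/1*5)*(-6) = (-1*1*5)*(-6) = -1*5*(-6) = -5*(-6) = 30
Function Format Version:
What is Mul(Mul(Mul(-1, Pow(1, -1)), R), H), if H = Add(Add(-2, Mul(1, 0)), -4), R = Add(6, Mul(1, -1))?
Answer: 30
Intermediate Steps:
R = 5 (R = Add(6, -1) = 5)
H = -6 (H = Add(Add(-2, 0), -4) = Add(-2, -4) = -6)
Mul(Mul(Mul(-1, Pow(1, -1)), R), H) = Mul(Mul(Mul(-1, Pow(1, -1)), 5), -6) = Mul(Mul(Mul(-1, 1), 5), -6) = Mul(Mul(-1, 5), -6) = Mul(-5, -6) = 30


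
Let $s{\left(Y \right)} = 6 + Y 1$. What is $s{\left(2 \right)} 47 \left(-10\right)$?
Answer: $-3760$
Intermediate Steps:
$s{\left(Y \right)} = 6 + Y$
$s{\left(2 \right)} 47 \left(-10\right) = \left(6 + 2\right) 47 \left(-10\right) = 8 \cdot 47 \left(-10\right) = 376 \left(-10\right) = -3760$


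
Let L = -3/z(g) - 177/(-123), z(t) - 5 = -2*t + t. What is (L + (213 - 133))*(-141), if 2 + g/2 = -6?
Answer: -3289812/287 ≈ -11463.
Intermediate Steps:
g = -16 (g = -4 + 2*(-6) = -4 - 12 = -16)
z(t) = 5 - t (z(t) = 5 + (-2*t + t) = 5 - t)
L = 372/287 (L = -3/(5 - 1*(-16)) - 177/(-123) = -3/(5 + 16) - 177*(-1/123) = -3/21 + 59/41 = -3*1/21 + 59/41 = -⅐ + 59/41 = 372/287 ≈ 1.2962)
(L + (213 - 133))*(-141) = (372/287 + (213 - 133))*(-141) = (372/287 + 80)*(-141) = (23332/287)*(-141) = -3289812/287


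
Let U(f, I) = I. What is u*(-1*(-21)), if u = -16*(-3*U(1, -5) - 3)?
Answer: -4032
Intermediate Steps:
u = -192 (u = -16*(-3*(-5) - 3) = -16*(15 - 3) = -16*12 = -192)
u*(-1*(-21)) = -(-192)*(-21) = -192*21 = -4032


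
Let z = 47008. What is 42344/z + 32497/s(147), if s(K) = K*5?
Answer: 194842727/4318860 ≈ 45.114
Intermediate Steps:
s(K) = 5*K
42344/z + 32497/s(147) = 42344/47008 + 32497/((5*147)) = 42344*(1/47008) + 32497/735 = 5293/5876 + 32497*(1/735) = 5293/5876 + 32497/735 = 194842727/4318860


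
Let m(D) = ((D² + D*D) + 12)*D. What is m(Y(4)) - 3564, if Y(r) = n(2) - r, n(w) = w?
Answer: -3604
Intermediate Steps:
Y(r) = 2 - r
m(D) = D*(12 + 2*D²) (m(D) = ((D² + D²) + 12)*D = (2*D² + 12)*D = (12 + 2*D²)*D = D*(12 + 2*D²))
m(Y(4)) - 3564 = 2*(2 - 1*4)*(6 + (2 - 1*4)²) - 3564 = 2*(2 - 4)*(6 + (2 - 4)²) - 3564 = 2*(-2)*(6 + (-2)²) - 3564 = 2*(-2)*(6 + 4) - 3564 = 2*(-2)*10 - 3564 = -40 - 3564 = -3604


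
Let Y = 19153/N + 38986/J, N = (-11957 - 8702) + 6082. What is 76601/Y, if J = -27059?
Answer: -30214425132843/1086559949 ≈ -27807.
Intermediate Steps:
N = -14577 (N = -20659 + 6082 = -14577)
Y = -1086559949/394439043 (Y = 19153/(-14577) + 38986/(-27059) = 19153*(-1/14577) + 38986*(-1/27059) = -19153/14577 - 38986/27059 = -1086559949/394439043 ≈ -2.7547)
76601/Y = 76601/(-1086559949/394439043) = 76601*(-394439043/1086559949) = -30214425132843/1086559949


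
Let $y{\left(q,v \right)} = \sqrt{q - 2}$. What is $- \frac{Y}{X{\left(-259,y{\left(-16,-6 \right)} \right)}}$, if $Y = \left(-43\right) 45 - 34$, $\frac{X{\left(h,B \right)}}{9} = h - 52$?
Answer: $- \frac{1969}{2799} \approx -0.70347$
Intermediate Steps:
$y{\left(q,v \right)} = \sqrt{-2 + q}$
$X{\left(h,B \right)} = -468 + 9 h$ ($X{\left(h,B \right)} = 9 \left(h - 52\right) = 9 \left(-52 + h\right) = -468 + 9 h$)
$Y = -1969$ ($Y = -1935 - 34 = -1969$)
$- \frac{Y}{X{\left(-259,y{\left(-16,-6 \right)} \right)}} = - \frac{-1969}{-468 + 9 \left(-259\right)} = - \frac{-1969}{-468 - 2331} = - \frac{-1969}{-2799} = - \frac{\left(-1969\right) \left(-1\right)}{2799} = \left(-1\right) \frac{1969}{2799} = - \frac{1969}{2799}$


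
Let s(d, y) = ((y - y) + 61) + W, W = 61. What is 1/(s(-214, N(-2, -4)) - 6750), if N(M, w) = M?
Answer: -1/6628 ≈ -0.00015088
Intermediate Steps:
s(d, y) = 122 (s(d, y) = ((y - y) + 61) + 61 = (0 + 61) + 61 = 61 + 61 = 122)
1/(s(-214, N(-2, -4)) - 6750) = 1/(122 - 6750) = 1/(-6628) = -1/6628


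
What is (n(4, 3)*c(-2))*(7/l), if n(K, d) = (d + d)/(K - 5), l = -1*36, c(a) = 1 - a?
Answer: 7/2 ≈ 3.5000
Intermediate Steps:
l = -36
n(K, d) = 2*d/(-5 + K) (n(K, d) = (2*d)/(-5 + K) = 2*d/(-5 + K))
(n(4, 3)*c(-2))*(7/l) = ((2*3/(-5 + 4))*(1 - 1*(-2)))*(7/(-36)) = ((2*3/(-1))*(1 + 2))*(7*(-1/36)) = ((2*3*(-1))*3)*(-7/36) = -6*3*(-7/36) = -18*(-7/36) = 7/2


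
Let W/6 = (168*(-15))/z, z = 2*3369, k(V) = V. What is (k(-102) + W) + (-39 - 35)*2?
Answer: -283270/1123 ≈ -252.24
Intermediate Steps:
z = 6738
W = -2520/1123 (W = 6*((168*(-15))/6738) = 6*(-2520*1/6738) = 6*(-420/1123) = -2520/1123 ≈ -2.2440)
(k(-102) + W) + (-39 - 35)*2 = (-102 - 2520/1123) + (-39 - 35)*2 = -117066/1123 - 74*2 = -117066/1123 - 148 = -283270/1123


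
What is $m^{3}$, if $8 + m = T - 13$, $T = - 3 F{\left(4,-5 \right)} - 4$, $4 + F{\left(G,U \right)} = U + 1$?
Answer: $-1$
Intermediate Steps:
$F{\left(G,U \right)} = -3 + U$ ($F{\left(G,U \right)} = -4 + \left(U + 1\right) = -4 + \left(1 + U\right) = -3 + U$)
$T = 20$ ($T = - 3 \left(-3 - 5\right) - 4 = \left(-3\right) \left(-8\right) - 4 = 24 - 4 = 20$)
$m = -1$ ($m = -8 + \left(20 - 13\right) = -8 + 7 = -1$)
$m^{3} = \left(-1\right)^{3} = -1$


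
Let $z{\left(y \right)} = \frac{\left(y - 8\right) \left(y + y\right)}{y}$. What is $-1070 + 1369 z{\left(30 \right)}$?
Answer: $59166$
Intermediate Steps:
$z{\left(y \right)} = -16 + 2 y$ ($z{\left(y \right)} = \frac{\left(-8 + y\right) 2 y}{y} = \frac{2 y \left(-8 + y\right)}{y} = -16 + 2 y$)
$-1070 + 1369 z{\left(30 \right)} = -1070 + 1369 \left(-16 + 2 \cdot 30\right) = -1070 + 1369 \left(-16 + 60\right) = -1070 + 1369 \cdot 44 = -1070 + 60236 = 59166$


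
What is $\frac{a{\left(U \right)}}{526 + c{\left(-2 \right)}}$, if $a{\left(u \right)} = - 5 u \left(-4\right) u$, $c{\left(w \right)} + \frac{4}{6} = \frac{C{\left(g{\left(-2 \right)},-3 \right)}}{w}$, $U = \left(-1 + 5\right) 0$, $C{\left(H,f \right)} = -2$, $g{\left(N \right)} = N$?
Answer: $0$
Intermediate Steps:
$U = 0$ ($U = 4 \cdot 0 = 0$)
$c{\left(w \right)} = - \frac{2}{3} - \frac{2}{w}$
$a{\left(u \right)} = 20 u^{2}$ ($a{\left(u \right)} = 20 u u = 20 u^{2}$)
$\frac{a{\left(U \right)}}{526 + c{\left(-2 \right)}} = \frac{20 \cdot 0^{2}}{526 - \left(\frac{2}{3} + \frac{2}{-2}\right)} = \frac{20 \cdot 0}{526 - - \frac{1}{3}} = \frac{1}{526 + \left(- \frac{2}{3} + 1\right)} 0 = \frac{1}{526 + \frac{1}{3}} \cdot 0 = \frac{1}{\frac{1579}{3}} \cdot 0 = \frac{3}{1579} \cdot 0 = 0$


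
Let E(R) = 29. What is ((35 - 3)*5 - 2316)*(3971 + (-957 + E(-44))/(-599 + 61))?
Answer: -2304037428/269 ≈ -8.5652e+6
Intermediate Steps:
((35 - 3)*5 - 2316)*(3971 + (-957 + E(-44))/(-599 + 61)) = ((35 - 3)*5 - 2316)*(3971 + (-957 + 29)/(-599 + 61)) = (32*5 - 2316)*(3971 - 928/(-538)) = (160 - 2316)*(3971 - 928*(-1/538)) = -2156*(3971 + 464/269) = -2156*1068663/269 = -2304037428/269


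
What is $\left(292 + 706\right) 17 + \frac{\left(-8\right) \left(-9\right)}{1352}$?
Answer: $\frac{2867263}{169} \approx 16966.0$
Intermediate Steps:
$\left(292 + 706\right) 17 + \frac{\left(-8\right) \left(-9\right)}{1352} = 998 \cdot 17 + 72 \cdot \frac{1}{1352} = 16966 + \frac{9}{169} = \frac{2867263}{169}$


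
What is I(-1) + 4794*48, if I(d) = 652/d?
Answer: 229460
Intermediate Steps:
I(-1) + 4794*48 = 652/(-1) + 4794*48 = 652*(-1) + 230112 = -652 + 230112 = 229460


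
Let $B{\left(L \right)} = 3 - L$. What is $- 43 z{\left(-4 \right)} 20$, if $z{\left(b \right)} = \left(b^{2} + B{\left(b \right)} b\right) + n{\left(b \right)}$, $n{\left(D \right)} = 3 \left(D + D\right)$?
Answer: $30960$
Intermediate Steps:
$n{\left(D \right)} = 6 D$ ($n{\left(D \right)} = 3 \cdot 2 D = 6 D$)
$z{\left(b \right)} = b^{2} + 6 b + b \left(3 - b\right)$ ($z{\left(b \right)} = \left(b^{2} + \left(3 - b\right) b\right) + 6 b = \left(b^{2} + b \left(3 - b\right)\right) + 6 b = b^{2} + 6 b + b \left(3 - b\right)$)
$- 43 z{\left(-4 \right)} 20 = - 43 \cdot 9 \left(-4\right) 20 = \left(-43\right) \left(-36\right) 20 = 1548 \cdot 20 = 30960$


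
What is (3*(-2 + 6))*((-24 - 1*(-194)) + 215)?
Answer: 4620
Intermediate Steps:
(3*(-2 + 6))*((-24 - 1*(-194)) + 215) = (3*4)*((-24 + 194) + 215) = 12*(170 + 215) = 12*385 = 4620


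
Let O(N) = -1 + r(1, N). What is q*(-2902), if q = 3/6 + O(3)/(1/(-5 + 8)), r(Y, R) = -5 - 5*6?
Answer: 311965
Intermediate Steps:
r(Y, R) = -35 (r(Y, R) = -5 - 30 = -35)
O(N) = -36 (O(N) = -1 - 35 = -36)
q = -215/2 (q = 3/6 - 36/(1/(-5 + 8)) = 3*(⅙) - 36/(1/3) = ½ - 36/⅓ = ½ - 36*3 = ½ - 108 = -215/2 ≈ -107.50)
q*(-2902) = -215/2*(-2902) = 311965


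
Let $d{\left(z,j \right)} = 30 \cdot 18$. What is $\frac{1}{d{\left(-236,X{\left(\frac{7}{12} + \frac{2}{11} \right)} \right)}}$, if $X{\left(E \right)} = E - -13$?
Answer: $\frac{1}{540} \approx 0.0018519$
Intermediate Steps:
$X{\left(E \right)} = 13 + E$ ($X{\left(E \right)} = E + 13 = 13 + E$)
$d{\left(z,j \right)} = 540$
$\frac{1}{d{\left(-236,X{\left(\frac{7}{12} + \frac{2}{11} \right)} \right)}} = \frac{1}{540}$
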